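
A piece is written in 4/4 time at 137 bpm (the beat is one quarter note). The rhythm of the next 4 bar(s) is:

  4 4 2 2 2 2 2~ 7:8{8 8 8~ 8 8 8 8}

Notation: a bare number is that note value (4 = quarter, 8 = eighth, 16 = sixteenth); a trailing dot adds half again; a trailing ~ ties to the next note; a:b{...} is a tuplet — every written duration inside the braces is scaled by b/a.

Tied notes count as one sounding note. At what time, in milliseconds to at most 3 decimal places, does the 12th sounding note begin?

note 12 onset = 108/7b = 6757.039ms

1. 0.0ms @ 0 + 437.956ms (1)
2. 437.956ms @ 1 + 437.956ms (1)
3. 875.912ms @ 2 + 875.912ms (2)
4. 1751.825ms @ 4 + 875.912ms (2)
5. 2627.737ms @ 6 + 875.912ms (2)
6. 3503.65ms @ 8 + 875.912ms (2)
7. 4379.562ms @ 10 + 1126.173ms (18/7)
8. 5505.735ms @ 88/7 + 250.261ms (4/7)
9. 5755.996ms @ 92/7 + 500.521ms (8/7)
10. 6256.517ms @ 100/7 + 250.261ms (4/7)
11. 6506.778ms @ 104/7 + 250.261ms (4/7)
12. 6757.039ms @ 108/7 + 250.261ms (4/7)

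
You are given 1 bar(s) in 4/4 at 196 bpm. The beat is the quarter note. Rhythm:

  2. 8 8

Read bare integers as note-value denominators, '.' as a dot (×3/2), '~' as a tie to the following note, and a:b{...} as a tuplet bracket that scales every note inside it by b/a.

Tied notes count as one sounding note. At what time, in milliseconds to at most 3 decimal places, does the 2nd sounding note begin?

note 2 onset = 3b = 918.367ms

1. 0.0ms @ 0 + 918.367ms (3)
2. 918.367ms @ 3 + 153.061ms (1/2)
3. 1071.429ms @ 7/2 + 153.061ms (1/2)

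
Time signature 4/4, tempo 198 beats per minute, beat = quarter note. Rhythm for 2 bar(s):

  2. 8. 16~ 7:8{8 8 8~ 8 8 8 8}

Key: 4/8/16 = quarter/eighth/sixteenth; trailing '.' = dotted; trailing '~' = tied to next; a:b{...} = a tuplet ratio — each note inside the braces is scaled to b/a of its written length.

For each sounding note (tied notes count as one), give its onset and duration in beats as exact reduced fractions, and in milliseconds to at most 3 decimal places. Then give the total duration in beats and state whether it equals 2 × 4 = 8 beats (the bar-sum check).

1) 0.0ms=0b +909.091ms=3b
2) 909.091ms=3b +227.273ms=3/4b
3) 1136.364ms=15/4b +248.918ms=23/28b
4) 1385.281ms=32/7b +173.16ms=4/7b
5) 1558.442ms=36/7b +346.32ms=8/7b
6) 1904.762ms=44/7b +173.16ms=4/7b
7) 2077.922ms=48/7b +173.16ms=4/7b
8) 2251.082ms=52/7b +173.16ms=4/7b
Σ=8b of 8 (198bpm 4/4) — PASS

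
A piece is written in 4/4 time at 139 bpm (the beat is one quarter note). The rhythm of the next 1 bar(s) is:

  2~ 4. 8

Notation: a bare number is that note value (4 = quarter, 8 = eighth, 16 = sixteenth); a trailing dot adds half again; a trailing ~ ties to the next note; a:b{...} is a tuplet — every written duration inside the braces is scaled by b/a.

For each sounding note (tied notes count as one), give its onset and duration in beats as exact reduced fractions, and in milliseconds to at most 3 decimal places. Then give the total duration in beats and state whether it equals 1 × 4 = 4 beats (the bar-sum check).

1) 0.0ms=0b +1510.791ms=7/2b
2) 1510.791ms=7/2b +215.827ms=1/2b
Σ=4b of 4 (139bpm 4/4) — PASS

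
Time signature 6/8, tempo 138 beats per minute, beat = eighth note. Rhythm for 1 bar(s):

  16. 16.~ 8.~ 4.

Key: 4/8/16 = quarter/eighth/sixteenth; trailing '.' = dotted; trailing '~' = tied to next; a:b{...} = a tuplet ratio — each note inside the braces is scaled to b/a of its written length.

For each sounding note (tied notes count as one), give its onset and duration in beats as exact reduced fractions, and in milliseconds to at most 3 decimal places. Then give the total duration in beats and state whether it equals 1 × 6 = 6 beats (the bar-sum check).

1) 0.0ms=0b +326.087ms=3/4b
2) 326.087ms=3/4b +2282.609ms=21/4b
Σ=6b of 6 (138bpm 6/8) — PASS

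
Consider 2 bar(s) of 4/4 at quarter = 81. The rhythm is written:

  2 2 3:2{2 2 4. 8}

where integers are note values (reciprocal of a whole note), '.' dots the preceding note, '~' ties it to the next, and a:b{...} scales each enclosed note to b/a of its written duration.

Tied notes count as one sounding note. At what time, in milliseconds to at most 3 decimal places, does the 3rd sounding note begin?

1. 0.0ms @ 0 + 1481.481ms (2)
2. 1481.481ms @ 2 + 1481.481ms (2)
3. 2962.963ms @ 4 + 987.654ms (4/3)
4. 3950.617ms @ 16/3 + 987.654ms (4/3)
5. 4938.272ms @ 20/3 + 740.741ms (1)
6. 5679.012ms @ 23/3 + 246.914ms (1/3)

note 3 onset = 4b = 2962.963ms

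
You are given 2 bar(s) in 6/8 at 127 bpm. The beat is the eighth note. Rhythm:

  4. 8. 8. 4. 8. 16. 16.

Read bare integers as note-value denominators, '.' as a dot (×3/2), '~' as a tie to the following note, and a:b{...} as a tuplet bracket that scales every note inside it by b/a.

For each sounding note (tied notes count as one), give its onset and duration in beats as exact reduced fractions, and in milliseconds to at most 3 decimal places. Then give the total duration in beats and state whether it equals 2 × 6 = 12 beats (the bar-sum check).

1) 0.0ms=0b +1417.323ms=3b
2) 1417.323ms=3b +708.661ms=3/2b
3) 2125.984ms=9/2b +708.661ms=3/2b
4) 2834.646ms=6b +1417.323ms=3b
5) 4251.969ms=9b +708.661ms=3/2b
6) 4960.63ms=21/2b +354.331ms=3/4b
7) 5314.961ms=45/4b +354.331ms=3/4b
Σ=12b of 12 (127bpm 6/8) — PASS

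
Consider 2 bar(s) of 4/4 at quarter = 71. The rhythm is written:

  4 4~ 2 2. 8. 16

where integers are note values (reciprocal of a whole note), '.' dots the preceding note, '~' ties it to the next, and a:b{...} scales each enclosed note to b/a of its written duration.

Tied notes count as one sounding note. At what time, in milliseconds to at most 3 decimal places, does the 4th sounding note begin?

note 4 onset = 7b = 5915.493ms

1. 0.0ms @ 0 + 845.07ms (1)
2. 845.07ms @ 1 + 2535.211ms (3)
3. 3380.282ms @ 4 + 2535.211ms (3)
4. 5915.493ms @ 7 + 633.803ms (3/4)
5. 6549.296ms @ 31/4 + 211.268ms (1/4)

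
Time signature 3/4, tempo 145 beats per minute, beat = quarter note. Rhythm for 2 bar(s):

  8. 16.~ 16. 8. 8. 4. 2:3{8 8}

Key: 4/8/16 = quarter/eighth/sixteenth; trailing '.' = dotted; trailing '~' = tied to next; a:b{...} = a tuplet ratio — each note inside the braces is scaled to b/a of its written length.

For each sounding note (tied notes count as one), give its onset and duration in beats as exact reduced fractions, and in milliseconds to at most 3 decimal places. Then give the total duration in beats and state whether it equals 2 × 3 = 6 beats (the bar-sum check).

1) 0.0ms=0b +310.345ms=3/4b
2) 310.345ms=3/4b +310.345ms=3/4b
3) 620.69ms=3/2b +310.345ms=3/4b
4) 931.034ms=9/4b +310.345ms=3/4b
5) 1241.379ms=3b +620.69ms=3/2b
6) 1862.069ms=9/2b +310.345ms=3/4b
7) 2172.414ms=21/4b +310.345ms=3/4b
Σ=6b of 6 (145bpm 3/4) — PASS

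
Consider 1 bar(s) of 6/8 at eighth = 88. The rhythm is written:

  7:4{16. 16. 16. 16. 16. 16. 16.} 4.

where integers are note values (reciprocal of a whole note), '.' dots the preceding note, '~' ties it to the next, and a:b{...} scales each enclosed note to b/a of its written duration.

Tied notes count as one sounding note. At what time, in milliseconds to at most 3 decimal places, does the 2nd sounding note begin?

1. 0.0ms @ 0 + 292.208ms (3/7)
2. 292.208ms @ 3/7 + 292.208ms (3/7)
3. 584.416ms @ 6/7 + 292.208ms (3/7)
4. 876.623ms @ 9/7 + 292.208ms (3/7)
5. 1168.831ms @ 12/7 + 292.208ms (3/7)
6. 1461.039ms @ 15/7 + 292.208ms (3/7)
7. 1753.247ms @ 18/7 + 292.208ms (3/7)
8. 2045.455ms @ 3 + 2045.455ms (3)

note 2 onset = 3/7b = 292.208ms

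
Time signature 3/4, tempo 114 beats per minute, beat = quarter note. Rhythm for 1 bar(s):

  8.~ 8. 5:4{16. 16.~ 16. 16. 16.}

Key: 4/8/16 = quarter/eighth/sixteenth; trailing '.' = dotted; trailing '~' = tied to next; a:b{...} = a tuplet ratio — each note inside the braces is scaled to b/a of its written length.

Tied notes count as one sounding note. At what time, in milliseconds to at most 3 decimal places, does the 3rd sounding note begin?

note 3 onset = 9/5b = 947.368ms

1. 0.0ms @ 0 + 789.474ms (3/2)
2. 789.474ms @ 3/2 + 157.895ms (3/10)
3. 947.368ms @ 9/5 + 315.789ms (3/5)
4. 1263.158ms @ 12/5 + 157.895ms (3/10)
5. 1421.053ms @ 27/10 + 157.895ms (3/10)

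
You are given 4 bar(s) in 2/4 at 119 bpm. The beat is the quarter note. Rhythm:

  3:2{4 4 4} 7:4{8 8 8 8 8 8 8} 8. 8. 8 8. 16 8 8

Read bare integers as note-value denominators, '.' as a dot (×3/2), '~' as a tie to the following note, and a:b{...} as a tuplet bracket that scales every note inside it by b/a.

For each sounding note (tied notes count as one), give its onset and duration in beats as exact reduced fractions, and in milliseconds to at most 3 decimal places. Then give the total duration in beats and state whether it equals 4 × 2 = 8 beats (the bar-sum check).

1) 0.0ms=0b +336.134ms=2/3b
2) 336.134ms=2/3b +336.134ms=2/3b
3) 672.269ms=4/3b +336.134ms=2/3b
4) 1008.403ms=2b +144.058ms=2/7b
5) 1152.461ms=16/7b +144.058ms=2/7b
6) 1296.519ms=18/7b +144.058ms=2/7b
7) 1440.576ms=20/7b +144.058ms=2/7b
8) 1584.634ms=22/7b +144.058ms=2/7b
9) 1728.691ms=24/7b +144.058ms=2/7b
10) 1872.749ms=26/7b +144.058ms=2/7b
11) 2016.807ms=4b +378.151ms=3/4b
12) 2394.958ms=19/4b +378.151ms=3/4b
13) 2773.109ms=11/2b +252.101ms=1/2b
14) 3025.21ms=6b +378.151ms=3/4b
15) 3403.361ms=27/4b +126.05ms=1/4b
16) 3529.412ms=7b +252.101ms=1/2b
17) 3781.513ms=15/2b +252.101ms=1/2b
Σ=8b of 8 (119bpm 2/4) — PASS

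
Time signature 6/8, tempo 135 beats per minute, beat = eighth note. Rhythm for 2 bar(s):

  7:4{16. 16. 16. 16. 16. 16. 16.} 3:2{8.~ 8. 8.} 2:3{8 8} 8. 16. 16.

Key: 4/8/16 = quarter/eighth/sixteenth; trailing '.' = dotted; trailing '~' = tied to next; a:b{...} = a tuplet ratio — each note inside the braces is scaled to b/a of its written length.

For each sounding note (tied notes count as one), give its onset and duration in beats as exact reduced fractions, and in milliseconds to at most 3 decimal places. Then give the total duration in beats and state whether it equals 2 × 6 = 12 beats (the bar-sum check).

1) 0.0ms=0b +190.476ms=3/7b
2) 190.476ms=3/7b +190.476ms=3/7b
3) 380.952ms=6/7b +190.476ms=3/7b
4) 571.429ms=9/7b +190.476ms=3/7b
5) 761.905ms=12/7b +190.476ms=3/7b
6) 952.381ms=15/7b +190.476ms=3/7b
7) 1142.857ms=18/7b +190.476ms=3/7b
8) 1333.333ms=3b +888.889ms=2b
9) 2222.222ms=5b +444.444ms=1b
10) 2666.667ms=6b +666.667ms=3/2b
11) 3333.333ms=15/2b +666.667ms=3/2b
12) 4000.0ms=9b +666.667ms=3/2b
13) 4666.667ms=21/2b +333.333ms=3/4b
14) 5000.0ms=45/4b +333.333ms=3/4b
Σ=12b of 12 (135bpm 6/8) — PASS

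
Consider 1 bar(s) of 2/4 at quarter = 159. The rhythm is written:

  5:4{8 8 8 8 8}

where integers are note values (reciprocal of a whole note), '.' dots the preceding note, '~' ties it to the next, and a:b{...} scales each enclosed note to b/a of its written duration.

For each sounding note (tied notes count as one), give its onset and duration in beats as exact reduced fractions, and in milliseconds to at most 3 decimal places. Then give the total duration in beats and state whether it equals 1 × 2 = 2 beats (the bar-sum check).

1) 0.0ms=0b +150.943ms=2/5b
2) 150.943ms=2/5b +150.943ms=2/5b
3) 301.887ms=4/5b +150.943ms=2/5b
4) 452.83ms=6/5b +150.943ms=2/5b
5) 603.774ms=8/5b +150.943ms=2/5b
Σ=2b of 2 (159bpm 2/4) — PASS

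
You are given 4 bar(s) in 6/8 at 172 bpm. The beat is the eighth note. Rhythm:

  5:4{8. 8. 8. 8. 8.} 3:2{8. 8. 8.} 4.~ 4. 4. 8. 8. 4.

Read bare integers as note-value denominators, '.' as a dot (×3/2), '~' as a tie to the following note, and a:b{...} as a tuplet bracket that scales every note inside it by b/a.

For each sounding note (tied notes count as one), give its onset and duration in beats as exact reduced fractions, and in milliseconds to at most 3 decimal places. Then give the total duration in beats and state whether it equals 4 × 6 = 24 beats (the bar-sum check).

1) 0.0ms=0b +418.605ms=6/5b
2) 418.605ms=6/5b +418.605ms=6/5b
3) 837.209ms=12/5b +418.605ms=6/5b
4) 1255.814ms=18/5b +418.605ms=6/5b
5) 1674.419ms=24/5b +418.605ms=6/5b
6) 2093.023ms=6b +348.837ms=1b
7) 2441.86ms=7b +348.837ms=1b
8) 2790.698ms=8b +348.837ms=1b
9) 3139.535ms=9b +2093.023ms=6b
10) 5232.558ms=15b +1046.512ms=3b
11) 6279.07ms=18b +523.256ms=3/2b
12) 6802.326ms=39/2b +523.256ms=3/2b
13) 7325.581ms=21b +1046.512ms=3b
Σ=24b of 24 (172bpm 6/8) — PASS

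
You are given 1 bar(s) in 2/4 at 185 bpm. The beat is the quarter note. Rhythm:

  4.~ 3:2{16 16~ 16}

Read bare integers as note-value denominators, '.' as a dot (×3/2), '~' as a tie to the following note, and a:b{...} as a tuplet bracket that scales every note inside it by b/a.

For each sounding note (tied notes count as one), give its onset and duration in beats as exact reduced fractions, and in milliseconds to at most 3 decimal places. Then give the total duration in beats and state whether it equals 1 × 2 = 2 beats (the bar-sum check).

1) 0.0ms=0b +540.541ms=5/3b
2) 540.541ms=5/3b +108.108ms=1/3b
Σ=2b of 2 (185bpm 2/4) — PASS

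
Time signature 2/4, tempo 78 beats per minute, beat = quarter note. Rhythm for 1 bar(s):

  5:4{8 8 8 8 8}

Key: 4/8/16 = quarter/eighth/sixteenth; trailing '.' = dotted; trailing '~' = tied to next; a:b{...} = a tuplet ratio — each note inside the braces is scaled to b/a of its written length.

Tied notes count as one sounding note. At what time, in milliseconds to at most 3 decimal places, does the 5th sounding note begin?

1. 0.0ms @ 0 + 307.692ms (2/5)
2. 307.692ms @ 2/5 + 307.692ms (2/5)
3. 615.385ms @ 4/5 + 307.692ms (2/5)
4. 923.077ms @ 6/5 + 307.692ms (2/5)
5. 1230.769ms @ 8/5 + 307.692ms (2/5)

note 5 onset = 8/5b = 1230.769ms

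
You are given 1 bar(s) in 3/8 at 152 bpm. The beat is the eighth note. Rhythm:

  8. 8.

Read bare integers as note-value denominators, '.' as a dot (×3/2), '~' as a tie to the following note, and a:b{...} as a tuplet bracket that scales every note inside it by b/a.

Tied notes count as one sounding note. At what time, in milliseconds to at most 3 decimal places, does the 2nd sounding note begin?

note 2 onset = 3/2b = 592.105ms

1. 0.0ms @ 0 + 592.105ms (3/2)
2. 592.105ms @ 3/2 + 592.105ms (3/2)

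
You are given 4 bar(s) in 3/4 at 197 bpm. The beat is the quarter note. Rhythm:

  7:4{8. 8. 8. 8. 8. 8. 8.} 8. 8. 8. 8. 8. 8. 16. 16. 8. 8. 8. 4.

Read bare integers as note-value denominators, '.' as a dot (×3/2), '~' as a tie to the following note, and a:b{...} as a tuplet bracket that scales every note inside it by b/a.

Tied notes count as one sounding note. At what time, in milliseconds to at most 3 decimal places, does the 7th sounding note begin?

1. 0.0ms @ 0 + 130.529ms (3/7)
2. 130.529ms @ 3/7 + 130.529ms (3/7)
3. 261.059ms @ 6/7 + 130.529ms (3/7)
4. 391.588ms @ 9/7 + 130.529ms (3/7)
5. 522.117ms @ 12/7 + 130.529ms (3/7)
6. 652.647ms @ 15/7 + 130.529ms (3/7)
7. 783.176ms @ 18/7 + 130.529ms (3/7)
8. 913.706ms @ 3 + 228.426ms (3/4)
9. 1142.132ms @ 15/4 + 228.426ms (3/4)
10. 1370.558ms @ 9/2 + 228.426ms (3/4)
11. 1598.985ms @ 21/4 + 228.426ms (3/4)
12. 1827.411ms @ 6 + 228.426ms (3/4)
13. 2055.838ms @ 27/4 + 228.426ms (3/4)
14. 2284.264ms @ 15/2 + 114.213ms (3/8)
15. 2398.477ms @ 63/8 + 114.213ms (3/8)
16. 2512.69ms @ 33/4 + 228.426ms (3/4)
17. 2741.117ms @ 9 + 228.426ms (3/4)
18. 2969.543ms @ 39/4 + 228.426ms (3/4)
19. 3197.97ms @ 21/2 + 456.853ms (3/2)

note 7 onset = 18/7b = 783.176ms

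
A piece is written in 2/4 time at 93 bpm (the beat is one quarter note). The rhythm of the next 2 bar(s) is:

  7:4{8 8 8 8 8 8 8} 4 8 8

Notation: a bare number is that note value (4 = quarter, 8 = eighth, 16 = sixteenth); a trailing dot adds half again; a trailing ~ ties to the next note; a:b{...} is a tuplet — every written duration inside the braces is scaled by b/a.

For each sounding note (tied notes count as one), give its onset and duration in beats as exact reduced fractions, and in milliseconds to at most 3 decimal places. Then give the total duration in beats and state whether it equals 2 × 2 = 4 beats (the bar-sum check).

1) 0.0ms=0b +184.332ms=2/7b
2) 184.332ms=2/7b +184.332ms=2/7b
3) 368.664ms=4/7b +184.332ms=2/7b
4) 552.995ms=6/7b +184.332ms=2/7b
5) 737.327ms=8/7b +184.332ms=2/7b
6) 921.659ms=10/7b +184.332ms=2/7b
7) 1105.991ms=12/7b +184.332ms=2/7b
8) 1290.323ms=2b +645.161ms=1b
9) 1935.484ms=3b +322.581ms=1/2b
10) 2258.065ms=7/2b +322.581ms=1/2b
Σ=4b of 4 (93bpm 2/4) — PASS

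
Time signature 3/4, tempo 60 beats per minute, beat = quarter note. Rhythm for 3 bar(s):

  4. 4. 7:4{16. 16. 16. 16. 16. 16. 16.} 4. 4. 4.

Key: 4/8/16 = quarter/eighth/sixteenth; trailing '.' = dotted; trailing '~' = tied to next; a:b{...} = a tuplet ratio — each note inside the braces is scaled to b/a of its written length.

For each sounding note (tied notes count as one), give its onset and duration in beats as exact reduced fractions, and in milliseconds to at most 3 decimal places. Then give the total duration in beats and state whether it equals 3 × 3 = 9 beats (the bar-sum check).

1) 0.0ms=0b +1500.0ms=3/2b
2) 1500.0ms=3/2b +1500.0ms=3/2b
3) 3000.0ms=3b +214.286ms=3/14b
4) 3214.286ms=45/14b +214.286ms=3/14b
5) 3428.571ms=24/7b +214.286ms=3/14b
6) 3642.857ms=51/14b +214.286ms=3/14b
7) 3857.143ms=27/7b +214.286ms=3/14b
8) 4071.429ms=57/14b +214.286ms=3/14b
9) 4285.714ms=30/7b +214.286ms=3/14b
10) 4500.0ms=9/2b +1500.0ms=3/2b
11) 6000.0ms=6b +1500.0ms=3/2b
12) 7500.0ms=15/2b +1500.0ms=3/2b
Σ=9b of 9 (60bpm 3/4) — PASS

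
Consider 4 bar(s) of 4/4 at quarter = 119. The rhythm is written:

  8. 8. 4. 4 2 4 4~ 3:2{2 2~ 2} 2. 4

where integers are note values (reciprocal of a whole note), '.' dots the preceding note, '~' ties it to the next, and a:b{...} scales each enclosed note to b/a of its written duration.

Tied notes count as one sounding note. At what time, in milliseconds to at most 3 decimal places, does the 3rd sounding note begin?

note 3 onset = 3/2b = 756.303ms

1. 0.0ms @ 0 + 378.151ms (3/4)
2. 378.151ms @ 3/4 + 378.151ms (3/4)
3. 756.303ms @ 3/2 + 756.303ms (3/2)
4. 1512.605ms @ 3 + 504.202ms (1)
5. 2016.807ms @ 4 + 1008.403ms (2)
6. 3025.21ms @ 6 + 504.202ms (1)
7. 3529.412ms @ 7 + 1176.471ms (7/3)
8. 4705.882ms @ 28/3 + 1344.538ms (8/3)
9. 6050.42ms @ 12 + 1512.605ms (3)
10. 7563.025ms @ 15 + 504.202ms (1)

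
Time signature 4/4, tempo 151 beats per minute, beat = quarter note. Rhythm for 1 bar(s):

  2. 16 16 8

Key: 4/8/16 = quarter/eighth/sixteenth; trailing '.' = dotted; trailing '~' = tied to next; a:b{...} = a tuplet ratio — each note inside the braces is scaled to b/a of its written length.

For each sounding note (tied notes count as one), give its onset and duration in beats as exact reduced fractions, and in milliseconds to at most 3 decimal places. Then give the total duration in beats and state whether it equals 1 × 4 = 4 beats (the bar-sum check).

1) 0.0ms=0b +1192.053ms=3b
2) 1192.053ms=3b +99.338ms=1/4b
3) 1291.391ms=13/4b +99.338ms=1/4b
4) 1390.728ms=7/2b +198.675ms=1/2b
Σ=4b of 4 (151bpm 4/4) — PASS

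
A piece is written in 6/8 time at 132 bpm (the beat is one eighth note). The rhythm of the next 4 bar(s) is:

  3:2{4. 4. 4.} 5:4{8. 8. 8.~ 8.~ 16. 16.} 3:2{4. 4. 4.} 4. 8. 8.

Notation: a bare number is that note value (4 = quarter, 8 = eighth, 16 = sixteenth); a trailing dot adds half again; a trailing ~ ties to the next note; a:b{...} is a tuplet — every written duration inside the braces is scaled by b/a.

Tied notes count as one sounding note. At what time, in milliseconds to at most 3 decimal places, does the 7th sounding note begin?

1. 0.0ms @ 0 + 909.091ms (2)
2. 909.091ms @ 2 + 909.091ms (2)
3. 1818.182ms @ 4 + 909.091ms (2)
4. 2727.273ms @ 6 + 545.455ms (6/5)
5. 3272.727ms @ 36/5 + 545.455ms (6/5)
6. 3818.182ms @ 42/5 + 1363.636ms (3)
7. 5181.818ms @ 57/5 + 272.727ms (3/5)
8. 5454.545ms @ 12 + 909.091ms (2)
9. 6363.636ms @ 14 + 909.091ms (2)
10. 7272.727ms @ 16 + 909.091ms (2)
11. 8181.818ms @ 18 + 1363.636ms (3)
12. 9545.455ms @ 21 + 681.818ms (3/2)
13. 10227.273ms @ 45/2 + 681.818ms (3/2)

note 7 onset = 57/5b = 5181.818ms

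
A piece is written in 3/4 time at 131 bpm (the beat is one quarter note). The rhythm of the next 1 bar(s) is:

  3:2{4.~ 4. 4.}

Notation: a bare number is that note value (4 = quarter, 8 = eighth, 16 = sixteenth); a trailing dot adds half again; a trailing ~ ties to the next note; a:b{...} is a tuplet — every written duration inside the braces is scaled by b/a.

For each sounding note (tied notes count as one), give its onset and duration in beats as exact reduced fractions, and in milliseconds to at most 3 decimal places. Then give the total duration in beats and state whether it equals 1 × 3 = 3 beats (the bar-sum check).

1) 0.0ms=0b +916.031ms=2b
2) 916.031ms=2b +458.015ms=1b
Σ=3b of 3 (131bpm 3/4) — PASS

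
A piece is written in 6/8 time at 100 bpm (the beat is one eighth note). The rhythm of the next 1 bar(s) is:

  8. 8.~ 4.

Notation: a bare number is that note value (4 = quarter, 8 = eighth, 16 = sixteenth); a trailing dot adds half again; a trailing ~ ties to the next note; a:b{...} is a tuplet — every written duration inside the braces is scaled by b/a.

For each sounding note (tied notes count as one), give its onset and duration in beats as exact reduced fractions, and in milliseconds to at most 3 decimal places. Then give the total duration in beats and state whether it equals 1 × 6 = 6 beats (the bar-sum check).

1) 0.0ms=0b +900.0ms=3/2b
2) 900.0ms=3/2b +2700.0ms=9/2b
Σ=6b of 6 (100bpm 6/8) — PASS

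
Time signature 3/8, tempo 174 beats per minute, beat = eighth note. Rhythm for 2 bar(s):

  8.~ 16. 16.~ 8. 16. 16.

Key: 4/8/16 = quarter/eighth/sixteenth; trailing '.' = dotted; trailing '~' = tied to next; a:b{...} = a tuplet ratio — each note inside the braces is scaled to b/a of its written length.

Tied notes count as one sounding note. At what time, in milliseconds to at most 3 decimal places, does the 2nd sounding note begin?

1. 0.0ms @ 0 + 775.862ms (9/4)
2. 775.862ms @ 9/4 + 775.862ms (9/4)
3. 1551.724ms @ 9/2 + 258.621ms (3/4)
4. 1810.345ms @ 21/4 + 258.621ms (3/4)

note 2 onset = 9/4b = 775.862ms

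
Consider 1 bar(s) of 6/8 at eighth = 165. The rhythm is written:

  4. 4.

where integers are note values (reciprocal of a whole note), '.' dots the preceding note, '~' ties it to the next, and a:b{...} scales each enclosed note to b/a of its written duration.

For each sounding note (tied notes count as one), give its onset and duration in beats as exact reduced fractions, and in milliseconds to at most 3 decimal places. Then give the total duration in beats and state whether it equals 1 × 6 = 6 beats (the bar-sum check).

1) 0.0ms=0b +1090.909ms=3b
2) 1090.909ms=3b +1090.909ms=3b
Σ=6b of 6 (165bpm 6/8) — PASS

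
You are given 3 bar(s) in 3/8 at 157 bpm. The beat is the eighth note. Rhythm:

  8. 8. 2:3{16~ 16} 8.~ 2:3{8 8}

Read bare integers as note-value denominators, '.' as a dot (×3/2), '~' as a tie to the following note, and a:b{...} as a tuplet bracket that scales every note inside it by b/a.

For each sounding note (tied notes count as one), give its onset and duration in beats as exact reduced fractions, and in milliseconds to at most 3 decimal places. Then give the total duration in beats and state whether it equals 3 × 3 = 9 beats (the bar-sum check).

1) 0.0ms=0b +573.248ms=3/2b
2) 573.248ms=3/2b +573.248ms=3/2b
3) 1146.497ms=3b +573.248ms=3/2b
4) 1719.745ms=9/2b +1146.497ms=3b
5) 2866.242ms=15/2b +573.248ms=3/2b
Σ=9b of 9 (157bpm 3/8) — PASS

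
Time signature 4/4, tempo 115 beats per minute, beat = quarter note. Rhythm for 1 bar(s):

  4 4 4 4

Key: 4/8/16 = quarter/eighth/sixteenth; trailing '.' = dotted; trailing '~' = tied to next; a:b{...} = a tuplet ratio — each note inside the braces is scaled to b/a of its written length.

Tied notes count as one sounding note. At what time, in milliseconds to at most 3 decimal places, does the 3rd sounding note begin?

note 3 onset = 2b = 1043.478ms

1. 0.0ms @ 0 + 521.739ms (1)
2. 521.739ms @ 1 + 521.739ms (1)
3. 1043.478ms @ 2 + 521.739ms (1)
4. 1565.217ms @ 3 + 521.739ms (1)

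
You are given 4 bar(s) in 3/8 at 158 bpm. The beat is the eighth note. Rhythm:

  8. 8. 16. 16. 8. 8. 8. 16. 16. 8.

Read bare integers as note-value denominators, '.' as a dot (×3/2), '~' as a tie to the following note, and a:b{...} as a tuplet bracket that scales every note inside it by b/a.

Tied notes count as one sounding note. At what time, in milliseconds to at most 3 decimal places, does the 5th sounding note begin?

note 5 onset = 9/2b = 1708.861ms

1. 0.0ms @ 0 + 569.62ms (3/2)
2. 569.62ms @ 3/2 + 569.62ms (3/2)
3. 1139.241ms @ 3 + 284.81ms (3/4)
4. 1424.051ms @ 15/4 + 284.81ms (3/4)
5. 1708.861ms @ 9/2 + 569.62ms (3/2)
6. 2278.481ms @ 6 + 569.62ms (3/2)
7. 2848.101ms @ 15/2 + 569.62ms (3/2)
8. 3417.722ms @ 9 + 284.81ms (3/4)
9. 3702.532ms @ 39/4 + 284.81ms (3/4)
10. 3987.342ms @ 21/2 + 569.62ms (3/2)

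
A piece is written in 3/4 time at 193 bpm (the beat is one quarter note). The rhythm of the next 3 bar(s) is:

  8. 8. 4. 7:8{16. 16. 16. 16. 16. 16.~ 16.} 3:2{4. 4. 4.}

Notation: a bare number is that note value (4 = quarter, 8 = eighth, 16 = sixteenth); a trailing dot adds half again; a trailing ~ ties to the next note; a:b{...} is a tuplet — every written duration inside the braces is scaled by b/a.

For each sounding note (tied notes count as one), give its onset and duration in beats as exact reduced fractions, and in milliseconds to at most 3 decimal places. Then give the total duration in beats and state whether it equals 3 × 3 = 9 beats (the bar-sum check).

1) 0.0ms=0b +233.161ms=3/4b
2) 233.161ms=3/4b +233.161ms=3/4b
3) 466.321ms=3/2b +466.321ms=3/2b
4) 932.642ms=3b +133.235ms=3/7b
5) 1065.877ms=24/7b +133.235ms=3/7b
6) 1199.112ms=27/7b +133.235ms=3/7b
7) 1332.346ms=30/7b +133.235ms=3/7b
8) 1465.581ms=33/7b +133.235ms=3/7b
9) 1598.816ms=36/7b +266.469ms=6/7b
10) 1865.285ms=6b +310.881ms=1b
11) 2176.166ms=7b +310.881ms=1b
12) 2487.047ms=8b +310.881ms=1b
Σ=9b of 9 (193bpm 3/4) — PASS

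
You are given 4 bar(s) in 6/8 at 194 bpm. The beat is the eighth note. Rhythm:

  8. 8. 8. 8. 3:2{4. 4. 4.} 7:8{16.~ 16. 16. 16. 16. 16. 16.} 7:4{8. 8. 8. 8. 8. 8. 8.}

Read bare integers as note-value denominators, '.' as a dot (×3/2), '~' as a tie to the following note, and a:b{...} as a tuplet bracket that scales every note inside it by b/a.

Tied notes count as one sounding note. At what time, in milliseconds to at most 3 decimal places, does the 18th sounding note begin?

note 18 onset = 150/7b = 6627.393ms

1. 0.0ms @ 0 + 463.918ms (3/2)
2. 463.918ms @ 3/2 + 463.918ms (3/2)
3. 927.835ms @ 3 + 463.918ms (3/2)
4. 1391.753ms @ 9/2 + 463.918ms (3/2)
5. 1855.67ms @ 6 + 618.557ms (2)
6. 2474.227ms @ 8 + 618.557ms (2)
7. 3092.784ms @ 10 + 618.557ms (2)
8. 3711.34ms @ 12 + 530.191ms (12/7)
9. 4241.532ms @ 96/7 + 265.096ms (6/7)
10. 4506.627ms @ 102/7 + 265.096ms (6/7)
11. 4771.723ms @ 108/7 + 265.096ms (6/7)
12. 5036.819ms @ 114/7 + 265.096ms (6/7)
13. 5301.915ms @ 120/7 + 265.096ms (6/7)
14. 5567.01ms @ 18 + 265.096ms (6/7)
15. 5832.106ms @ 132/7 + 265.096ms (6/7)
16. 6097.202ms @ 138/7 + 265.096ms (6/7)
17. 6362.297ms @ 144/7 + 265.096ms (6/7)
18. 6627.393ms @ 150/7 + 265.096ms (6/7)
19. 6892.489ms @ 156/7 + 265.096ms (6/7)
20. 7157.585ms @ 162/7 + 265.096ms (6/7)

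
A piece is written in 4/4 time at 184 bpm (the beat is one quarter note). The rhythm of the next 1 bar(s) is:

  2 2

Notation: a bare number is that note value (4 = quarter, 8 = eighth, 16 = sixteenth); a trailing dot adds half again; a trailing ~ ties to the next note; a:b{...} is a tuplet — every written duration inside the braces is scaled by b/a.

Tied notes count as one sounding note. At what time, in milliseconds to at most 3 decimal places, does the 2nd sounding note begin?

1. 0.0ms @ 0 + 652.174ms (2)
2. 652.174ms @ 2 + 652.174ms (2)

note 2 onset = 2b = 652.174ms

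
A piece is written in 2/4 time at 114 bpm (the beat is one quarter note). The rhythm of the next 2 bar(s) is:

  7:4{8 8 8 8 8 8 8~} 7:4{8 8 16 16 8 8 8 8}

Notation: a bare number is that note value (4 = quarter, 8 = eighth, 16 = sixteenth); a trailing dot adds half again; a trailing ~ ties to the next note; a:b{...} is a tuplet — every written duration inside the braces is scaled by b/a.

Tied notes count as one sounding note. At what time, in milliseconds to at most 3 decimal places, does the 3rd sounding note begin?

note 3 onset = 4/7b = 300.752ms

1. 0.0ms @ 0 + 150.376ms (2/7)
2. 150.376ms @ 2/7 + 150.376ms (2/7)
3. 300.752ms @ 4/7 + 150.376ms (2/7)
4. 451.128ms @ 6/7 + 150.376ms (2/7)
5. 601.504ms @ 8/7 + 150.376ms (2/7)
6. 751.88ms @ 10/7 + 150.376ms (2/7)
7. 902.256ms @ 12/7 + 300.752ms (4/7)
8. 1203.008ms @ 16/7 + 150.376ms (2/7)
9. 1353.383ms @ 18/7 + 75.188ms (1/7)
10. 1428.571ms @ 19/7 + 75.188ms (1/7)
11. 1503.759ms @ 20/7 + 150.376ms (2/7)
12. 1654.135ms @ 22/7 + 150.376ms (2/7)
13. 1804.511ms @ 24/7 + 150.376ms (2/7)
14. 1954.887ms @ 26/7 + 150.376ms (2/7)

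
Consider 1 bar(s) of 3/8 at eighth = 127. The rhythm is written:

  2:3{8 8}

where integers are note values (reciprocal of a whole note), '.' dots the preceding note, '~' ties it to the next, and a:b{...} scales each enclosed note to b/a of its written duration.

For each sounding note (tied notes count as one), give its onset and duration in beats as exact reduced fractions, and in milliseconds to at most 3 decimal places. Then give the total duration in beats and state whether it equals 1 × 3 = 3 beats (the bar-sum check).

1) 0.0ms=0b +708.661ms=3/2b
2) 708.661ms=3/2b +708.661ms=3/2b
Σ=3b of 3 (127bpm 3/8) — PASS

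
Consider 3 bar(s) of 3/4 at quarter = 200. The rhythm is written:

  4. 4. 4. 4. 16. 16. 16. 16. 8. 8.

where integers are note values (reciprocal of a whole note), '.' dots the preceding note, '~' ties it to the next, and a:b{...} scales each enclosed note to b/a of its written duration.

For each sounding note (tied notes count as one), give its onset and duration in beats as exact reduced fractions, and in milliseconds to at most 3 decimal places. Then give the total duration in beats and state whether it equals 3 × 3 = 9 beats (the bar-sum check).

1) 0.0ms=0b +450.0ms=3/2b
2) 450.0ms=3/2b +450.0ms=3/2b
3) 900.0ms=3b +450.0ms=3/2b
4) 1350.0ms=9/2b +450.0ms=3/2b
5) 1800.0ms=6b +112.5ms=3/8b
6) 1912.5ms=51/8b +112.5ms=3/8b
7) 2025.0ms=27/4b +112.5ms=3/8b
8) 2137.5ms=57/8b +112.5ms=3/8b
9) 2250.0ms=15/2b +225.0ms=3/4b
10) 2475.0ms=33/4b +225.0ms=3/4b
Σ=9b of 9 (200bpm 3/4) — PASS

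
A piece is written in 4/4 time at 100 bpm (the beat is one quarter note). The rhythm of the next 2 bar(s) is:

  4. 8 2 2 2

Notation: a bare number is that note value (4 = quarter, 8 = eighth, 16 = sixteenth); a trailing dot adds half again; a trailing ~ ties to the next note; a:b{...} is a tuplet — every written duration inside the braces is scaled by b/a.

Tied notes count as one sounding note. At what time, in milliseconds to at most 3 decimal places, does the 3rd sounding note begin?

note 3 onset = 2b = 1200.0ms

1. 0.0ms @ 0 + 900.0ms (3/2)
2. 900.0ms @ 3/2 + 300.0ms (1/2)
3. 1200.0ms @ 2 + 1200.0ms (2)
4. 2400.0ms @ 4 + 1200.0ms (2)
5. 3600.0ms @ 6 + 1200.0ms (2)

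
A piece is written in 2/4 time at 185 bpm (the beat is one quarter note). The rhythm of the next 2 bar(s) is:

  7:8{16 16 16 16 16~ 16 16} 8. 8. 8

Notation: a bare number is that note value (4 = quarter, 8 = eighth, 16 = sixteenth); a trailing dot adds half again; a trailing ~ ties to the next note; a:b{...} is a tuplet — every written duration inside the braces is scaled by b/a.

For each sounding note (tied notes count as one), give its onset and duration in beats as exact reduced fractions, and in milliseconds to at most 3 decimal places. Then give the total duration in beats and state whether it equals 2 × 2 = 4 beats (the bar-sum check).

1) 0.0ms=0b +92.664ms=2/7b
2) 92.664ms=2/7b +92.664ms=2/7b
3) 185.328ms=4/7b +92.664ms=2/7b
4) 277.992ms=6/7b +92.664ms=2/7b
5) 370.656ms=8/7b +185.328ms=4/7b
6) 555.985ms=12/7b +92.664ms=2/7b
7) 648.649ms=2b +243.243ms=3/4b
8) 891.892ms=11/4b +243.243ms=3/4b
9) 1135.135ms=7/2b +162.162ms=1/2b
Σ=4b of 4 (185bpm 2/4) — PASS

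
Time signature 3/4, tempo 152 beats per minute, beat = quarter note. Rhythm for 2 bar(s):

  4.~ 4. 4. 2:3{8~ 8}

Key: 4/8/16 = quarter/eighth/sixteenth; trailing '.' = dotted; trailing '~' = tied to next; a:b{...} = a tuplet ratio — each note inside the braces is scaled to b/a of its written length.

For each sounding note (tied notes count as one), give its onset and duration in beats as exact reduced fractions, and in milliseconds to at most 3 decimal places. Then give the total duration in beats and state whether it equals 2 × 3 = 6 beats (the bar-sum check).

1) 0.0ms=0b +1184.211ms=3b
2) 1184.211ms=3b +592.105ms=3/2b
3) 1776.316ms=9/2b +592.105ms=3/2b
Σ=6b of 6 (152bpm 3/4) — PASS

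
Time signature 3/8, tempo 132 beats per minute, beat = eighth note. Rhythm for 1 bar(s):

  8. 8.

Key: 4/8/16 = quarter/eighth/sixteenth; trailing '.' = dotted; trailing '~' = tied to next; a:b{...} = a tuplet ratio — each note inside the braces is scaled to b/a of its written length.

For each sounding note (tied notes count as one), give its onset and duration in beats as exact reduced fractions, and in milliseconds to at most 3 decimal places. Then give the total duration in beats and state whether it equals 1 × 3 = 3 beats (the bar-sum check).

1) 0.0ms=0b +681.818ms=3/2b
2) 681.818ms=3/2b +681.818ms=3/2b
Σ=3b of 3 (132bpm 3/8) — PASS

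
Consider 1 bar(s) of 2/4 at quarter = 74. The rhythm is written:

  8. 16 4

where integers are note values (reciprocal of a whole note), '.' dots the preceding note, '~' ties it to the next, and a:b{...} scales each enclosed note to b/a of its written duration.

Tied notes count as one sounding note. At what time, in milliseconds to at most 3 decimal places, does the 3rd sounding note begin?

1. 0.0ms @ 0 + 608.108ms (3/4)
2. 608.108ms @ 3/4 + 202.703ms (1/4)
3. 810.811ms @ 1 + 810.811ms (1)

note 3 onset = 1b = 810.811ms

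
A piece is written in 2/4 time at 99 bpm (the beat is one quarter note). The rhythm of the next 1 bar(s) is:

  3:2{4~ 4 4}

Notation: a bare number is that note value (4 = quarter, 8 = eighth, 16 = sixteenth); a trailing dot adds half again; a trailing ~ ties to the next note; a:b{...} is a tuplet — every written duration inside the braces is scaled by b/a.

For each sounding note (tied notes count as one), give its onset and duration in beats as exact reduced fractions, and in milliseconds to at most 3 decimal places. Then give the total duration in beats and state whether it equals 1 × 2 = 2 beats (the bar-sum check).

1) 0.0ms=0b +808.081ms=4/3b
2) 808.081ms=4/3b +404.04ms=2/3b
Σ=2b of 2 (99bpm 2/4) — PASS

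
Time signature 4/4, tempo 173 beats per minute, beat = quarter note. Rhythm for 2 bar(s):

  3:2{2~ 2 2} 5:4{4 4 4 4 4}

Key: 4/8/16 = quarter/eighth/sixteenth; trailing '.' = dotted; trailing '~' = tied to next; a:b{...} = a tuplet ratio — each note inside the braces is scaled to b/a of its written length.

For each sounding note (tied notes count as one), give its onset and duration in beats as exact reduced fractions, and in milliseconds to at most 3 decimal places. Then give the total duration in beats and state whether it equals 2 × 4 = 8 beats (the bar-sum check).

1) 0.0ms=0b +924.855ms=8/3b
2) 924.855ms=8/3b +462.428ms=4/3b
3) 1387.283ms=4b +277.457ms=4/5b
4) 1664.74ms=24/5b +277.457ms=4/5b
5) 1942.197ms=28/5b +277.457ms=4/5b
6) 2219.653ms=32/5b +277.457ms=4/5b
7) 2497.11ms=36/5b +277.457ms=4/5b
Σ=8b of 8 (173bpm 4/4) — PASS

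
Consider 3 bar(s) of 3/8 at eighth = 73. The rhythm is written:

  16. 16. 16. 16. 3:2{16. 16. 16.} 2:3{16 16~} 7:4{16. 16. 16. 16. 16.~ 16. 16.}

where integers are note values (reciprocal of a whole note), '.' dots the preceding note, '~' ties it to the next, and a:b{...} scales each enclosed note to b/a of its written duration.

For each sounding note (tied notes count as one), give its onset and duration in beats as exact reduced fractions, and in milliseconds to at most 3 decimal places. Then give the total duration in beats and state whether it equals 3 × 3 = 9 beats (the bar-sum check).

1) 0.0ms=0b +616.438ms=3/4b
2) 616.438ms=3/4b +616.438ms=3/4b
3) 1232.877ms=3/2b +616.438ms=3/4b
4) 1849.315ms=9/4b +616.438ms=3/4b
5) 2465.753ms=3b +410.959ms=1/2b
6) 2876.712ms=7/2b +410.959ms=1/2b
7) 3287.671ms=4b +410.959ms=1/2b
8) 3698.63ms=9/2b +616.438ms=3/4b
9) 4315.068ms=21/4b +968.689ms=33/28b
10) 5283.757ms=45/7b +352.25ms=3/7b
11) 5636.008ms=48/7b +352.25ms=3/7b
12) 5988.258ms=51/7b +352.25ms=3/7b
13) 6340.509ms=54/7b +704.501ms=6/7b
14) 7045.01ms=60/7b +352.25ms=3/7b
Σ=9b of 9 (73bpm 3/8) — PASS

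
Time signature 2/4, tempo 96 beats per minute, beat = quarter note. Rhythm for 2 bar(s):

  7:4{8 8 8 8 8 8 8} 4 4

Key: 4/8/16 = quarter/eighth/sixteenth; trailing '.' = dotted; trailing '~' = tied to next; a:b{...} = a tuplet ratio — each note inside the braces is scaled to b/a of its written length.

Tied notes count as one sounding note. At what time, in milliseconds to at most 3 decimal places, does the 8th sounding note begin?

note 8 onset = 2b = 1250.0ms

1. 0.0ms @ 0 + 178.571ms (2/7)
2. 178.571ms @ 2/7 + 178.571ms (2/7)
3. 357.143ms @ 4/7 + 178.571ms (2/7)
4. 535.714ms @ 6/7 + 178.571ms (2/7)
5. 714.286ms @ 8/7 + 178.571ms (2/7)
6. 892.857ms @ 10/7 + 178.571ms (2/7)
7. 1071.429ms @ 12/7 + 178.571ms (2/7)
8. 1250.0ms @ 2 + 625.0ms (1)
9. 1875.0ms @ 3 + 625.0ms (1)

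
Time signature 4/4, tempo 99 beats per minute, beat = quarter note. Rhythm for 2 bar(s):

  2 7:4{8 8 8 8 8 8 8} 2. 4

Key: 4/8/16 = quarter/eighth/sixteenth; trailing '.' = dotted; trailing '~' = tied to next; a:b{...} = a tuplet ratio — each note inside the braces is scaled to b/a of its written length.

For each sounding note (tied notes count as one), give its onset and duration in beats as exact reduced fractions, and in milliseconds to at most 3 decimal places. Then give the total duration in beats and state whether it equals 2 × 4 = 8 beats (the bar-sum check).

1) 0.0ms=0b +1212.121ms=2b
2) 1212.121ms=2b +173.16ms=2/7b
3) 1385.281ms=16/7b +173.16ms=2/7b
4) 1558.442ms=18/7b +173.16ms=2/7b
5) 1731.602ms=20/7b +173.16ms=2/7b
6) 1904.762ms=22/7b +173.16ms=2/7b
7) 2077.922ms=24/7b +173.16ms=2/7b
8) 2251.082ms=26/7b +173.16ms=2/7b
9) 2424.242ms=4b +1818.182ms=3b
10) 4242.424ms=7b +606.061ms=1b
Σ=8b of 8 (99bpm 4/4) — PASS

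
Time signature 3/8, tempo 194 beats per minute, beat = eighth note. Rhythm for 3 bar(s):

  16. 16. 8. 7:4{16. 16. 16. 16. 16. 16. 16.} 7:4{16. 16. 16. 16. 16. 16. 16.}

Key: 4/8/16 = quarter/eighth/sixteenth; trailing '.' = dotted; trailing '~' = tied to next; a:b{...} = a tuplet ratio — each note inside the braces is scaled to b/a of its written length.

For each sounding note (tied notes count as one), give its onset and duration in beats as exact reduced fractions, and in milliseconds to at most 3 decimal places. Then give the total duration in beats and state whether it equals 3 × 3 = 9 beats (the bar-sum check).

1) 0.0ms=0b +231.959ms=3/4b
2) 231.959ms=3/4b +231.959ms=3/4b
3) 463.918ms=3/2b +463.918ms=3/2b
4) 927.835ms=3b +132.548ms=3/7b
5) 1060.383ms=24/7b +132.548ms=3/7b
6) 1192.931ms=27/7b +132.548ms=3/7b
7) 1325.479ms=30/7b +132.548ms=3/7b
8) 1458.027ms=33/7b +132.548ms=3/7b
9) 1590.574ms=36/7b +132.548ms=3/7b
10) 1723.122ms=39/7b +132.548ms=3/7b
11) 1855.67ms=6b +132.548ms=3/7b
12) 1988.218ms=45/7b +132.548ms=3/7b
13) 2120.766ms=48/7b +132.548ms=3/7b
14) 2253.314ms=51/7b +132.548ms=3/7b
15) 2385.862ms=54/7b +132.548ms=3/7b
16) 2518.409ms=57/7b +132.548ms=3/7b
17) 2650.957ms=60/7b +132.548ms=3/7b
Σ=9b of 9 (194bpm 3/8) — PASS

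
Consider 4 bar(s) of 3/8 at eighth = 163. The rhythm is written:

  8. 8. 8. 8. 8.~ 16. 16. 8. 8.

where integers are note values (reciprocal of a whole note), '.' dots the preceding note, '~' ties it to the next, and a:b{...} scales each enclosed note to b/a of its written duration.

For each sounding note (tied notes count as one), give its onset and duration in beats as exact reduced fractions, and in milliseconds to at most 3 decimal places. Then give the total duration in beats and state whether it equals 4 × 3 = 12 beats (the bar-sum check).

1) 0.0ms=0b +552.147ms=3/2b
2) 552.147ms=3/2b +552.147ms=3/2b
3) 1104.294ms=3b +552.147ms=3/2b
4) 1656.442ms=9/2b +552.147ms=3/2b
5) 2208.589ms=6b +828.221ms=9/4b
6) 3036.81ms=33/4b +276.074ms=3/4b
7) 3312.883ms=9b +552.147ms=3/2b
8) 3865.031ms=21/2b +552.147ms=3/2b
Σ=12b of 12 (163bpm 3/8) — PASS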